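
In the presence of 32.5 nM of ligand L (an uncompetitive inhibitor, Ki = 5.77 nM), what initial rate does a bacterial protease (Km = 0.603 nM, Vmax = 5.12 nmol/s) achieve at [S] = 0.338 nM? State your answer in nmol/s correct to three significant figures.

0.608 nmol/s

With α = 1 + [I]/Ki = 1 + 32.5/5.77 = 6.633, the uncompetitive rate law is v = (Vmax/α)·[S] / (Km/α + [S]).
v = (5.12/6.633)×0.338 / (0.603/6.633 + 0.338) = 0.2609/0.4289 = 0.608 nmol/s.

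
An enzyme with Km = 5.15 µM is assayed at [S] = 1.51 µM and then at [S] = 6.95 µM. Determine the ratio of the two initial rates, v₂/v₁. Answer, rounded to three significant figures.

2.53

The fractional saturations are [S]/(Km+[S]) = 1.51/6.660 = 0.2267 and 6.95/12.10 = 0.5744.
v₂/v₁ is just their ratio: 0.5744/0.2267 = 2.53.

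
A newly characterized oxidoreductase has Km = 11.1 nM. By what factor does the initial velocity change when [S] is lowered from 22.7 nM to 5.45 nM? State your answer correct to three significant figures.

The fractional saturations are [S]/(Km+[S]) = 22.7/33.80 = 0.6716 and 5.45/16.55 = 0.3293.
v₂/v₁ is just their ratio: 0.3293/0.6716 = 0.490.

0.490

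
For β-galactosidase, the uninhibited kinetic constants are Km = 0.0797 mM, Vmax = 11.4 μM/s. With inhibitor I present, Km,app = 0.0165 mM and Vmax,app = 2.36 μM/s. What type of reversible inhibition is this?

Both Km and Vmax decrease by the same factor (~4.84-fold) — characteristic of uncompetitive inhibition.

uncompetitive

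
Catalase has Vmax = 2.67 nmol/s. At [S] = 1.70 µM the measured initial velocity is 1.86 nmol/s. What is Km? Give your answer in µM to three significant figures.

0.740 µM

From v = Vmax[S]/(Km+[S]), Km = [S](Vmax − v)/v.
Km = 1.70 × (2.67 − 1.86) / 1.86 = 1.377/1.86 = 0.740 µM.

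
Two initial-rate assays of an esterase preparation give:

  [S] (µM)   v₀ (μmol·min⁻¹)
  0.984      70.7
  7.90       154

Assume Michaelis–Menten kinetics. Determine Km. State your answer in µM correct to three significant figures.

1.59 µM

From v = Vmax[S]/(Km+[S]), each point gives Vmax = v(Km+[S])/[S].
Equating: 70.7(Km+0.984)/0.984 = 154(Km+7.90)/7.90.
71.85·Km + 70.7 = 19.49·Km + 154, so (71.85 − 19.49)·Km = 154 − 70.7.
Km = 83.30/52.36 = 1.59 µM; then Vmax = 70.7(1.59+0.984)/0.984 = 185 μmol·min⁻¹.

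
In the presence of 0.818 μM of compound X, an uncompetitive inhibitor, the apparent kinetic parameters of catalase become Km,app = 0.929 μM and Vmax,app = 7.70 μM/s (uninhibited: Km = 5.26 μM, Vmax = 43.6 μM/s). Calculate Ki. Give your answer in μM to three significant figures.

Uncompetitive: Vmax,app = Vmax/α (and Km,app = Km/α) with α = 1 + [I]/Ki.
α = Vmax/Vmax,app = 43.6/7.70 = 5.662.
Since α = 1 + [I]/Ki, [I]/Ki = 5.662 − 1 = 4.662 and Ki = 0.818/4.662 = 0.175 μM.

0.175 μM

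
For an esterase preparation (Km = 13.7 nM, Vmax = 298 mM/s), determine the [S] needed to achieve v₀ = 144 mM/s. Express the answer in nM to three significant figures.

12.8 nM

The required fractional saturation is v/Vmax = 144/298 = 0.4832.
Then [S]/(Km+[S]) = 0.4832 ⇒ [S] = 13.7 × 0.4832/(1 − 0.4832) = 12.8 nM.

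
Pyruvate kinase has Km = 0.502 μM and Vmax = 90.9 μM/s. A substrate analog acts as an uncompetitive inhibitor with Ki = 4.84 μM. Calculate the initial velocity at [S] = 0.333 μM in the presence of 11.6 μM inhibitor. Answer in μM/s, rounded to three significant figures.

With α = 1 + [I]/Ki = 1 + 11.6/4.84 = 3.397, the uncompetitive rate law is v = (Vmax/α)·[S] / (Km/α + [S]).
v = (90.9/3.397)×0.333 / (0.502/3.397 + 0.333) = 8.912/0.4808 = 18.5 μM/s.

18.5 μM/s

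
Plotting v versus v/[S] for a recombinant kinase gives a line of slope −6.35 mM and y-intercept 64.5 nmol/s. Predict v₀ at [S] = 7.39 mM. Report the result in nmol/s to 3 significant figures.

In the Eadie–Hofstee form v = Vmax − Km·(v/[S]), the slope is −Km and the intercept is Vmax, so Km = 6.35 mM and Vmax = 64.5 nmol/s.
v = 64.5 × 7.39/(6.35 + 7.39) = 34.7 nmol/s.

34.7 nmol/s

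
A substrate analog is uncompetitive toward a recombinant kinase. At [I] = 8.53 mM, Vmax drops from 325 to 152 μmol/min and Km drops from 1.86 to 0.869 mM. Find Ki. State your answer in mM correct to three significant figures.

7.49 mM

Uncompetitive: Vmax,app = Vmax/α (and Km,app = Km/α) with α = 1 + [I]/Ki.
α = Vmax/Vmax,app = 325/152 = 2.138.
Ki = [I]/(α − 1) = 8.53/1.138 = 7.49 mM.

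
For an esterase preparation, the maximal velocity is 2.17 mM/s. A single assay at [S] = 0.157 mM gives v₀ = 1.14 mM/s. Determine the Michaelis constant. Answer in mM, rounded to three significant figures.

0.142 mM

From v = Vmax[S]/(Km+[S]), Km = [S](Vmax − v)/v.
Km = 0.157 × (2.17 − 1.14) / 1.14 = 0.1617/1.14 = 0.142 mM.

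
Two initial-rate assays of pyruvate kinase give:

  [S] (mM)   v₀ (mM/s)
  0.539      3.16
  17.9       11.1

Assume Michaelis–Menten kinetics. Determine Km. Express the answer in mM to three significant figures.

1.51 mM

In reciprocal form, 1/v = (Km/Vmax)·(1/[S]) + 1/Vmax. The two points give (1/[S], 1/v) = (1.855, 0.3165) and (0.05587, 0.09009).
Slope = (0.3165 − 0.09009)/(1.855 − 0.05587) = 0.1258; intercept = 0.3165 − 0.1258×1.855 = 0.08306.
Vmax = 1/intercept = 12.0 mM/s; Km = slope × Vmax = 0.1258 × 12.0 = 1.51 mM.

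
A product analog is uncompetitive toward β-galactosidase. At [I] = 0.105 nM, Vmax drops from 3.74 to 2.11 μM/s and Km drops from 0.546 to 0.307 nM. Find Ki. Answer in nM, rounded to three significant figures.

0.136 nM

Uncompetitive: Vmax,app = Vmax/α (and Km,app = Km/α) with α = 1 + [I]/Ki.
α = Vmax/Vmax,app = 3.74/2.11 = 1.773.
Ki = [I]/(α − 1) = 0.105/0.7725 = 0.136 nM.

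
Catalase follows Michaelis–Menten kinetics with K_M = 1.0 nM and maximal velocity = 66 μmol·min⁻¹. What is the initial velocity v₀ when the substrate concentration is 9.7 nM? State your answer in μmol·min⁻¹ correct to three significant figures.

59.8 μmol·min⁻¹

v = Vmax·[S]/(Km + [S]) = 66 × 9.7 / (1.0 + 9.7)
  = 640.2 / 10.70 = 59.8 μmol·min⁻¹.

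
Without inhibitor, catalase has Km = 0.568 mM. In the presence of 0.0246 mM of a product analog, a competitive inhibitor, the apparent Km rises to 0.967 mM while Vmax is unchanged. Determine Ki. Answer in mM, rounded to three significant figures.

Competitive: Km,app = α·Km with α = 1 + [I]/Ki.
α = Km,app/Km = 0.967/0.568 = 1.702.
Ki = [I]/(α − 1) = 0.0246/0.7025 = 0.0350 mM.

0.0350 mM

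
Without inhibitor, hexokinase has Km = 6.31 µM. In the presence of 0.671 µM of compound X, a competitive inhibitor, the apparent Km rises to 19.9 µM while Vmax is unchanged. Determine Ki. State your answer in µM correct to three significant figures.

0.312 µM

Competitive: Km,app = α·Km with α = 1 + [I]/Ki.
α = Km,app/Km = 19.9/6.31 = 3.154.
Since α = 1 + [I]/Ki, [I]/Ki = 3.154 − 1 = 2.154 and Ki = 0.671/2.154 = 0.312 µM.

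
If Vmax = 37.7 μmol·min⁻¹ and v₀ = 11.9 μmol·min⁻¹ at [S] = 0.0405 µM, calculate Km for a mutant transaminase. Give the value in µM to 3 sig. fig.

0.0878 µM

From v = Vmax[S]/(Km+[S]), Km = [S](Vmax − v)/v.
Km = 0.0405 × (37.7 − 11.9) / 11.9 = 1.045/11.9 = 0.0878 µM.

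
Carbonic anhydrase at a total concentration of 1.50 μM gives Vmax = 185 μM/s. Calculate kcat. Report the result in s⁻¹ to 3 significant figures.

123 s⁻¹

kcat = Vmax/[E]total = 185 μM/s / 1.50 μM = 123 s⁻¹.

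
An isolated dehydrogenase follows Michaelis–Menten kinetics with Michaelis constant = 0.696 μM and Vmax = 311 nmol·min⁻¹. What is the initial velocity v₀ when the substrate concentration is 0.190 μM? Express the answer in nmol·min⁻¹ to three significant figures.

v = Vmax·[S]/(Km + [S]) = 311 × 0.190 / (0.696 + 0.190)
  = 59.09 / 0.8860 = 66.7 nmol·min⁻¹.

66.7 nmol·min⁻¹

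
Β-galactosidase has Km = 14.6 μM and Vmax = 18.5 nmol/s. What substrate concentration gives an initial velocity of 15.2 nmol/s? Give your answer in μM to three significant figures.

The required fractional saturation is v/Vmax = 15.2/18.5 = 0.8216.
Then [S]/(Km+[S]) = 0.8216 ⇒ [S] = 14.6 × 0.8216/(1 − 0.8216) = 67.2 μM.

67.2 μM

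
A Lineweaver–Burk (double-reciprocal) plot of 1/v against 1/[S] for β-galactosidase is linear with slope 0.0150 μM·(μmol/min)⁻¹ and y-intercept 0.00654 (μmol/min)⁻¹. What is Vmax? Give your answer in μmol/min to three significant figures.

153 μmol/min

The y-intercept of a Lineweaver–Burk plot equals 1/Vmax, so Vmax = 1/0.00654 = 153 μmol/min.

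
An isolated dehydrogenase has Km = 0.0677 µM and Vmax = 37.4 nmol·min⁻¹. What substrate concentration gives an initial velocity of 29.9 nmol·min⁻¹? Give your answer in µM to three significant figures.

0.270 µM

Rearranging v = Vmax[S]/(Km+[S]) gives [S] = Km·v/(Vmax − v).
[S] = 0.0677 × 29.9 / (37.4 − 29.9) = 2.024/7.500 = 0.270 µM.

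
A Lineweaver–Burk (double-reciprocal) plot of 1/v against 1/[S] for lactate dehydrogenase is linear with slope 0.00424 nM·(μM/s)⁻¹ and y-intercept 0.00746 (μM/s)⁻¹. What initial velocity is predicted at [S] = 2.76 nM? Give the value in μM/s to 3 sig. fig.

The y-intercept is 1/Vmax, so Vmax = 1/0.00746 = 134 μM/s.
The slope is Km/Vmax, so Km = 0.00424 × 134 = 0.568 nM.
Then v = 134 × 2.76/(0.568 + 2.76) = 111 μM/s.

111 μM/s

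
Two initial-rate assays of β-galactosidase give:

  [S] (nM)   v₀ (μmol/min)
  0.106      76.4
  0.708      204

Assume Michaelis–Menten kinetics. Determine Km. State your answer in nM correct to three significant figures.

In reciprocal form, 1/v = (Km/Vmax)·(1/[S]) + 1/Vmax. The two points give (1/[S], 1/v) = (9.434, 0.01309) and (1.412, 0.004902).
Slope = (0.01309 − 0.004902)/(9.434 − 1.412) = 0.001021; intercept = 0.01309 − 0.001021×9.434 = 0.003460.
Vmax = 1/intercept = 289 μmol/min; Km = slope × Vmax = 0.001021 × 289 = 0.295 nM.

0.295 nM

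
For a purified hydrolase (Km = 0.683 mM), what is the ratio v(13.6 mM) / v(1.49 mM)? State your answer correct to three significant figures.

1.39

Since Vmax cancels, v₂/v₁ = [S]₂(Km+[S]₁) / [S]₁(Km+[S]₂).
= 13.6×(0.683+1.49) / (1.49×(0.683+13.6)) = 29.55/21.28 = 1.39.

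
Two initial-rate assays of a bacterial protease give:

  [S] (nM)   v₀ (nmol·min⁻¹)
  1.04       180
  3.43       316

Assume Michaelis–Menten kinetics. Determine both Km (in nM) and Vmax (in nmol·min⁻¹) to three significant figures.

Km = 1.68 nM; Vmax = 471 nmol·min⁻¹

In reciprocal form, 1/v = (Km/Vmax)·(1/[S]) + 1/Vmax. The two points give (1/[S], 1/v) = (0.9615, 0.005556) and (0.2915, 0.003165).
Slope = (0.005556 − 0.003165)/(0.9615 − 0.2915) = 0.003569; intercept = 0.005556 − 0.003569×0.9615 = 0.002124.
Vmax = 1/intercept = 471 nmol·min⁻¹; Km = slope × Vmax = 0.003569 × 471 = 1.68 nM.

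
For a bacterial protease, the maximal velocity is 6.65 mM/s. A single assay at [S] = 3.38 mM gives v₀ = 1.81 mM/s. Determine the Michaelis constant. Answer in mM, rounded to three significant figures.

9.04 mM

v/Vmax = 1.81/6.65 = 0.2722 = [S]/(Km+[S]).
So Km + [S] = [S]/0.2722 = 12.42 mM, giving Km = 12.42 − 3.38 = 9.04 mM.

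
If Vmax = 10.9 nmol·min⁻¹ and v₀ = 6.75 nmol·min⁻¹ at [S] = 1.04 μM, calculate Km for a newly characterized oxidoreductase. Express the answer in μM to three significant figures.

0.639 μM

From v = Vmax[S]/(Km+[S]), Km = [S](Vmax − v)/v.
Km = 1.04 × (10.9 − 6.75) / 6.75 = 4.316/6.75 = 0.639 μM.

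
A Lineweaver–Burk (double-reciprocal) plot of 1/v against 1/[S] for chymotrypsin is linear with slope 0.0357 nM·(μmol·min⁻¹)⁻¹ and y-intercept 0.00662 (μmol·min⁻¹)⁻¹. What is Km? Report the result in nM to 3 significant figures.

5.39 nM

y-intercept = 1/Vmax ⇒ Vmax = 151 μmol·min⁻¹; slope = Km/Vmax ⇒ Km = slope × Vmax.
Km = 0.0357 × 151 = 5.39 nM.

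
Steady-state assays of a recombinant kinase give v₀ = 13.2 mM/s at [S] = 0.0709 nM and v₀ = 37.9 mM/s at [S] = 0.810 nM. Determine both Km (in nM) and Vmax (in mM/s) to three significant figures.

In reciprocal form, 1/v = (Km/Vmax)·(1/[S]) + 1/Vmax. The two points give (1/[S], 1/v) = (14.10, 0.07576) and (1.235, 0.02639).
Slope = (0.07576 − 0.02639)/(14.10 − 1.235) = 0.003836; intercept = 0.07576 − 0.003836×14.10 = 0.02165.
Vmax = 1/intercept = 46.2 mM/s; Km = slope × Vmax = 0.003836 × 46.2 = 0.177 nM.

Km = 0.177 nM; Vmax = 46.2 mM/s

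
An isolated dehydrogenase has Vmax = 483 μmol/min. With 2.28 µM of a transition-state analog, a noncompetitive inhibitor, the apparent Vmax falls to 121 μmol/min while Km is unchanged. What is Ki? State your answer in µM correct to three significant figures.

0.762 µM

Noncompetitive: Vmax,app = Vmax/α with α = 1 + [I]/Ki.
α = Vmax/Vmax,app = 483/121 = 3.992.
Since α = 1 + [I]/Ki, [I]/Ki = 3.992 − 1 = 2.992 and Ki = 2.28/2.992 = 0.762 µM.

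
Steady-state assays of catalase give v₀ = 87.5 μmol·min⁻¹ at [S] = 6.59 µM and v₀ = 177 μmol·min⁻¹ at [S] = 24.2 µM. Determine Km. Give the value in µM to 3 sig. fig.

In reciprocal form, 1/v = (Km/Vmax)·(1/[S]) + 1/Vmax. The two points give (1/[S], 1/v) = (0.1517, 0.01143) and (0.04132, 0.005650).
Slope = (0.01143 − 0.005650)/(0.1517 − 0.04132) = 0.05233; intercept = 0.01143 − 0.05233×0.1517 = 0.003487.
Vmax = 1/intercept = 287 μmol·min⁻¹; Km = slope × Vmax = 0.05233 × 287 = 15.0 µM.

15.0 µM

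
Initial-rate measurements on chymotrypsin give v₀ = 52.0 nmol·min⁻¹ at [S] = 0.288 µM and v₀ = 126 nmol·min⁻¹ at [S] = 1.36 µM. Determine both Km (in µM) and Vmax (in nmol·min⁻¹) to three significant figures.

Km = 0.842 µM; Vmax = 204 nmol·min⁻¹

From v = Vmax[S]/(Km+[S]), each point gives Vmax = v(Km+[S])/[S].
Equating: 52.0(Km+0.288)/0.288 = 126(Km+1.36)/1.36.
180.6·Km + 52.0 = 92.65·Km + 126, so (180.6 − 92.65)·Km = 126 − 52.0.
Km = 74.00/87.91 = 0.842 µM; then Vmax = 52.0(0.842+0.288)/0.288 = 204 nmol·min⁻¹.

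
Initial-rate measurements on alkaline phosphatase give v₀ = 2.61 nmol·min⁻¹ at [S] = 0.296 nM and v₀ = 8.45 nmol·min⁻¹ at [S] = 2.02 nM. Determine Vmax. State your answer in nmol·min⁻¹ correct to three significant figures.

13.7 nmol·min⁻¹

In reciprocal form, 1/v = (Km/Vmax)·(1/[S]) + 1/Vmax. The two points give (1/[S], 1/v) = (3.378, 0.3831) and (0.4950, 0.1183).
Slope = (0.3831 − 0.1183)/(3.378 − 0.4950) = 0.09184; intercept = 0.3831 − 0.09184×3.378 = 0.07288.
Vmax = 1/intercept = 13.7 nmol·min⁻¹; Km = slope × Vmax = 0.09184 × 13.7 = 1.26 nM.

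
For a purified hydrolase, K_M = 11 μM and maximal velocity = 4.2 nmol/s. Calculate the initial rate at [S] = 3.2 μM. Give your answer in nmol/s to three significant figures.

v = Vmax·[S]/(Km + [S]) = 4.2 × 3.2 / (11 + 3.2)
  = 13.44 / 14.20 = 0.946 nmol/s.

0.946 nmol/s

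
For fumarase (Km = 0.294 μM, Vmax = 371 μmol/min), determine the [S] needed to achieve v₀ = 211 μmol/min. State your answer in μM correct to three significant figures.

0.388 μM

Rearranging v = Vmax[S]/(Km+[S]) gives [S] = Km·v/(Vmax − v).
[S] = 0.294 × 211 / (371 − 211) = 62.03/160.0 = 0.388 μM.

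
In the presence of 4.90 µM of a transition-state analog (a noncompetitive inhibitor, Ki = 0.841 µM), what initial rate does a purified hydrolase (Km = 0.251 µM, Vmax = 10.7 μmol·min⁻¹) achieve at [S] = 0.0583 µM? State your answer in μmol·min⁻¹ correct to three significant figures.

With α = 1 + [I]/Ki = 1 + 4.90/0.841 = 6.826, the noncompetitive rate law is v = (Vmax/α)·[S] / (Km + [S]).
v = (10.7/6.826)×0.0583 / (0.251 + 0.0583) = 0.09138/0.3093 = 0.295 μmol·min⁻¹.

0.295 μmol·min⁻¹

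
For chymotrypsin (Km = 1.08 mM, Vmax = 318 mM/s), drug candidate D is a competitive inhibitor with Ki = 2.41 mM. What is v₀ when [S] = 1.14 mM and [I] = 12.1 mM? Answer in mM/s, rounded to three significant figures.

47.4 mM/s

With α = 1 + [I]/Ki = 1 + 12.1/2.41 = 6.021, the competitive rate law is v = Vmax[S] / (αKm + [S]).
v = 318×1.14 / (6.021×1.08 + 1.14) = 362.5/7.642 = 47.4 mM/s.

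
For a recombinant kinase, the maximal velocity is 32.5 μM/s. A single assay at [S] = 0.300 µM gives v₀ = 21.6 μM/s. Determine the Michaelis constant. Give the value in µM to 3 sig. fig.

From v = Vmax[S]/(Km+[S]), Km = [S](Vmax − v)/v.
Km = 0.300 × (32.5 − 21.6) / 21.6 = 3.270/21.6 = 0.151 µM.

0.151 µM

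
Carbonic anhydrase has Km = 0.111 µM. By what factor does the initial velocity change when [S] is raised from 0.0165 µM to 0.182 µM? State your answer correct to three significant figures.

4.80

Since Vmax cancels, v₂/v₁ = [S]₂(Km+[S]₁) / [S]₁(Km+[S]₂).
= 0.182×(0.111+0.0165) / (0.0165×(0.111+0.182)) = 0.02320/0.004834 = 4.80.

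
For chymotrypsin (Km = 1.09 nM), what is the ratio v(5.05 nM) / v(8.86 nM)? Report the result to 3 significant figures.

Since Vmax cancels, v₂/v₁ = [S]₂(Km+[S]₁) / [S]₁(Km+[S]₂).
= 5.05×(1.09+8.86) / (8.86×(1.09+5.05)) = 50.25/54.40 = 0.924.

0.924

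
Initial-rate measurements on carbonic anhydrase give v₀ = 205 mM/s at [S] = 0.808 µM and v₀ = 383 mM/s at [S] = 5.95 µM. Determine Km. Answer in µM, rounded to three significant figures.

In reciprocal form, 1/v = (Km/Vmax)·(1/[S]) + 1/Vmax. The two points give (1/[S], 1/v) = (1.238, 0.004878) and (0.1681, 0.002611).
Slope = (0.004878 − 0.002611)/(1.238 − 0.1681) = 0.002120; intercept = 0.004878 − 0.002120×1.238 = 0.002255.
Vmax = 1/intercept = 444 mM/s; Km = slope × Vmax = 0.002120 × 444 = 0.940 µM.

0.940 µM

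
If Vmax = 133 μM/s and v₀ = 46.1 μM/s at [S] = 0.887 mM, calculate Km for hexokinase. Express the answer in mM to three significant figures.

1.67 mM

v/Vmax = 46.1/133 = 0.3466 = [S]/(Km+[S]).
So Km + [S] = [S]/0.3466 = 2.559 mM, giving Km = 2.559 − 0.887 = 1.67 mM.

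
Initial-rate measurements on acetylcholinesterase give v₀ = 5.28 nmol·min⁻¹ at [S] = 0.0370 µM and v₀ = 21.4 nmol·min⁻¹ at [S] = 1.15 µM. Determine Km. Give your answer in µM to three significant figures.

From v = Vmax[S]/(Km+[S]), each point gives Vmax = v(Km+[S])/[S].
Equating: 5.28(Km+0.0370)/0.0370 = 21.4(Km+1.15)/1.15.
142.7·Km + 5.28 = 18.61·Km + 21.4, so (142.7 − 18.61)·Km = 21.4 − 5.28.
Km = 16.12/124.1 = 0.130 µM; then Vmax = 5.28(0.130+0.0370)/0.0370 = 23.8 nmol·min⁻¹.

0.130 µM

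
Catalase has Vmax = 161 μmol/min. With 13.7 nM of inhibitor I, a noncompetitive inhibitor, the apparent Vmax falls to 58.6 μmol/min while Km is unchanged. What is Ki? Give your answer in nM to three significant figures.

7.84 nM

Noncompetitive: Vmax,app = Vmax/α with α = 1 + [I]/Ki.
α = Vmax/Vmax,app = 161/58.6 = 2.747.
Ki = [I]/(α − 1) = 13.7/1.747 = 7.84 nM.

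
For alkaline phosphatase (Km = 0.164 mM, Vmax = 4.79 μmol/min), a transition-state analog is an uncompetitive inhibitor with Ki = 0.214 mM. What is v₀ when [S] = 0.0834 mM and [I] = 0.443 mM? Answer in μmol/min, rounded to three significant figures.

0.951 μmol/min

α = 1 + [I]/Ki = 1 + 0.443/0.214 = 3.070.
For an uncompetitive inhibitor, both parameters are divided by α, giving Vmax/α and Km/α: Km,app = 0.0534 mM, Vmax,app = 1.56 μmol/min.
v = Vmax,app·[S]/(Km,app + [S]) = 1.56 × 0.0834/(0.0534 + 0.0834) = 0.951 μmol/min.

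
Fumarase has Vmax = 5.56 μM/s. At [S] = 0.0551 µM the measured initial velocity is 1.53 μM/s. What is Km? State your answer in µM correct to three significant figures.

0.145 µM

From v = Vmax[S]/(Km+[S]), Km = [S](Vmax − v)/v.
Km = 0.0551 × (5.56 − 1.53) / 1.53 = 0.2221/1.53 = 0.145 µM.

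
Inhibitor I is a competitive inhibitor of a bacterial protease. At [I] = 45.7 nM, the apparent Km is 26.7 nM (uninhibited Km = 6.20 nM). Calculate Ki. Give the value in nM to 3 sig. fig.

13.8 nM

Competitive: Km,app = α·Km with α = 1 + [I]/Ki.
α = Km,app/Km = 26.7/6.20 = 4.306.
Since α = 1 + [I]/Ki, [I]/Ki = 4.306 − 1 = 3.306 and Ki = 45.7/3.306 = 13.8 nM.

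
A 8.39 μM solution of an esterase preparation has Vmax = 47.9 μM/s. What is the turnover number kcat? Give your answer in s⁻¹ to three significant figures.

5.71 s⁻¹

kcat = Vmax/[E]total = 47.9 μM/s / 8.39 μM = 5.71 s⁻¹.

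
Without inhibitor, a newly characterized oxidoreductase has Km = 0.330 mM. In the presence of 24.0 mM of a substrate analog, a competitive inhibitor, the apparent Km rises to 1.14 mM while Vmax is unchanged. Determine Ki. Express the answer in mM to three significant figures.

Competitive: Km,app = α·Km with α = 1 + [I]/Ki.
α = Km,app/Km = 1.14/0.330 = 3.455.
Ki = [I]/(α − 1) = 24.0/2.455 = 9.78 mM.

9.78 mM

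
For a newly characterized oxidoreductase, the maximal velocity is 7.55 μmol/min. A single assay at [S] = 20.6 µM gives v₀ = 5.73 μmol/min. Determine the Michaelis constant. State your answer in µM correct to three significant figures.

From v = Vmax[S]/(Km+[S]), Km = [S](Vmax − v)/v.
Km = 20.6 × (7.55 − 5.73) / 5.73 = 37.49/5.73 = 6.54 µM.

6.54 µM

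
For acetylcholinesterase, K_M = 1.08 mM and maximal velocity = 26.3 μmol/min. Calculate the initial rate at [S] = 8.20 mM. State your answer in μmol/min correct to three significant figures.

[S]/(Km+[S]) = 8.20/9.280 = 0.8836, the fractional saturation.
v = 0.8836 × Vmax = 0.8836 × 26.3 = 23.2 μmol/min.

23.2 μmol/min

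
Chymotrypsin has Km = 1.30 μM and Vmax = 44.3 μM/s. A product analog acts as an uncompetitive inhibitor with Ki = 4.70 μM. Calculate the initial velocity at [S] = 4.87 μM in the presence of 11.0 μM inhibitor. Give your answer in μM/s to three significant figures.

With α = 1 + [I]/Ki = 1 + 11.0/4.70 = 3.340, the uncompetitive rate law is v = (Vmax/α)·[S] / (Km/α + [S]).
v = (44.3/3.340)×4.87 / (1.30/3.340 + 4.87) = 64.58/5.259 = 12.3 μM/s.

12.3 μM/s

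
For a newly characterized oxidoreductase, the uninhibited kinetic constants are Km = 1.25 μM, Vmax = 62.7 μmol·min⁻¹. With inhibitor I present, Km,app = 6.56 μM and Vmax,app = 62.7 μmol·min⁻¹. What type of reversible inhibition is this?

competitive

Km increases (1.25 → 6.56 μM) while Vmax is unchanged — the hallmark of competitive inhibition.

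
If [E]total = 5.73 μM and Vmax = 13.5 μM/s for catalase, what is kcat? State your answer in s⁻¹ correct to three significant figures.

2.36 s⁻¹

kcat = Vmax/[E]total = 13.5 μM/s / 5.73 μM = 2.36 s⁻¹.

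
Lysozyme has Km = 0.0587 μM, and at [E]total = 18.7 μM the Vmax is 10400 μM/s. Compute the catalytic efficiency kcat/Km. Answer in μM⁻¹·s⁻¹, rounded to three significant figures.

kcat = Vmax/[E]total = 10400/18.7 = 556 s⁻¹.
kcat/Km = 556/0.0587 = 9470 μM⁻¹·s⁻¹.

9470 μM⁻¹·s⁻¹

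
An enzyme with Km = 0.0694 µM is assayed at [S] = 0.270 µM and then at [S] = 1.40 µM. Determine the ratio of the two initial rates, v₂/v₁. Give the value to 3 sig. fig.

The fractional saturations are [S]/(Km+[S]) = 0.270/0.3394 = 0.7955 and 1.40/1.469 = 0.9528.
v₂/v₁ is just their ratio: 0.9528/0.7955 = 1.20.

1.20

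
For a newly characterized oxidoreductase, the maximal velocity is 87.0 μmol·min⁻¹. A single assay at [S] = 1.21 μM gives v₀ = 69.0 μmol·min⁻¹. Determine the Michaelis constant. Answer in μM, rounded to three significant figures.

0.316 μM

v/Vmax = 69.0/87.0 = 0.7931 = [S]/(Km+[S]).
So Km + [S] = [S]/0.7931 = 1.526 μM, giving Km = 1.526 − 1.21 = 0.316 μM.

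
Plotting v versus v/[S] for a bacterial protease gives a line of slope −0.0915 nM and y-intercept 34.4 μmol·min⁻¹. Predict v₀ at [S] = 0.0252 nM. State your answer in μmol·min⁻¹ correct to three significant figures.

7.43 μmol·min⁻¹

In the Eadie–Hofstee form v = Vmax − Km·(v/[S]), the slope is −Km and the intercept is Vmax, so Km = 0.0915 nM and Vmax = 34.4 μmol·min⁻¹.
v = 34.4 × 0.0252/(0.0915 + 0.0252) = 7.43 μmol·min⁻¹.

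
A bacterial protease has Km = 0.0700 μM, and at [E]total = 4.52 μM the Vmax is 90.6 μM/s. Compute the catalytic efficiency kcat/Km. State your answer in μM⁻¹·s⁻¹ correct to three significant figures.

kcat = Vmax/[E]total = 90.6/4.52 = 20.0 s⁻¹.
kcat/Km = 20.0/0.0700 = 286 μM⁻¹·s⁻¹.

286 μM⁻¹·s⁻¹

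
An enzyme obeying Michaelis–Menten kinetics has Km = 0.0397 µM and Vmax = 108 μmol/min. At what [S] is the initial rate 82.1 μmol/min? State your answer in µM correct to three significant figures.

0.126 µM

The required fractional saturation is v/Vmax = 82.1/108 = 0.7602.
Then [S]/(Km+[S]) = 0.7602 ⇒ [S] = 0.0397 × 0.7602/(1 − 0.7602) = 0.126 µM.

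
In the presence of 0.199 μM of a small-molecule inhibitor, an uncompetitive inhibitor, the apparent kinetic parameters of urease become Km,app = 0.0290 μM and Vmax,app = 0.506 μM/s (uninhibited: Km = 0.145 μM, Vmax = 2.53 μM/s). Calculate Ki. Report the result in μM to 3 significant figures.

Uncompetitive: Vmax,app = Vmax/α (and Km,app = Km/α) with α = 1 + [I]/Ki.
α = Vmax/Vmax,app = 2.53/0.506 = 5.000.
Since α = 1 + [I]/Ki, [I]/Ki = 5.000 − 1 = 4.000 and Ki = 0.199/4.000 = 0.0498 μM.

0.0498 μM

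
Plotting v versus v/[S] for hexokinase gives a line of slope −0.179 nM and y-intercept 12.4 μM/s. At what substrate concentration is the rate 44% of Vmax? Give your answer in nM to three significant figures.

0.141 nM

The Eadie–Hofstee slope gives Km = 0.179 nM (slope = −Km).
v/Vmax = [S]/(Km+[S]) = 0.44 ⇒ [S] = Km·0.44/(1−0.44) = 0.179 × 0.7857 = 0.141 nM.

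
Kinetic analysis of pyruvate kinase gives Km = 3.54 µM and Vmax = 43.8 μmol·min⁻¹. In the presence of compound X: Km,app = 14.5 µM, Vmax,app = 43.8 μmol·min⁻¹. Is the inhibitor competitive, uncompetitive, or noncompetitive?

competitive

Km increases (3.54 → 14.5 µM) while Vmax is unchanged — the hallmark of competitive inhibition.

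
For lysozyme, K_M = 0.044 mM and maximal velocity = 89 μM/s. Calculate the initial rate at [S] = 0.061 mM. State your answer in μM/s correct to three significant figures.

51.7 μM/s

[S]/(Km+[S]) = 0.061/0.1050 = 0.5810, the fractional saturation.
v = 0.5810 × Vmax = 0.5810 × 89 = 51.7 μM/s.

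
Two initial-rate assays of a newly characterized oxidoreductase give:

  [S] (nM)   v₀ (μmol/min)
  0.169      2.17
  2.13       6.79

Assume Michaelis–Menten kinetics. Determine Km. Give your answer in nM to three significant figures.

From v = Vmax[S]/(Km+[S]), each point gives Vmax = v(Km+[S])/[S].
Equating: 2.17(Km+0.169)/0.169 = 6.79(Km+2.13)/2.13.
12.84·Km + 2.17 = 3.188·Km + 6.79, so (12.84 − 3.188)·Km = 6.79 − 2.17.
Km = 4.620/9.652 = 0.479 nM; then Vmax = 2.17(0.479+0.169)/0.169 = 8.32 μmol/min.

0.479 nM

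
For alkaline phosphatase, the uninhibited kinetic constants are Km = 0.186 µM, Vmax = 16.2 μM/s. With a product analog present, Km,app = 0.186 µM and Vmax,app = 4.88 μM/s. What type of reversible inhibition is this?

Vmax decreases (16.2 → 4.88 μM/s) while Km is unchanged — pure noncompetitive inhibition.

noncompetitive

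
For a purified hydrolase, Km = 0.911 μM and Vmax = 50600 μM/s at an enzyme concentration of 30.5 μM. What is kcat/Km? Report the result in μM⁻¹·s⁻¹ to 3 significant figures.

1820 μM⁻¹·s⁻¹

kcat = Vmax/[E]total = 50600/30.5 = 1660 s⁻¹.
kcat/Km = 1660/0.911 = 1820 μM⁻¹·s⁻¹.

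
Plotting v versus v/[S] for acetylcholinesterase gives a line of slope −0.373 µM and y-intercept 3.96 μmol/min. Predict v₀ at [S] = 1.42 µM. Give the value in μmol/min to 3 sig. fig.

3.14 μmol/min

In the Eadie–Hofstee form v = Vmax − Km·(v/[S]), the slope is −Km and the intercept is Vmax, so Km = 0.373 µM and Vmax = 3.96 μmol/min.
v = 3.96 × 1.42/(0.373 + 1.42) = 3.14 μmol/min.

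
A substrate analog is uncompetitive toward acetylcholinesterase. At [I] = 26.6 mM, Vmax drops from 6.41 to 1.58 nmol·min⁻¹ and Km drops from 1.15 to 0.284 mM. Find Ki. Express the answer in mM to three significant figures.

8.70 mM

Uncompetitive: Vmax,app = Vmax/α (and Km,app = Km/α) with α = 1 + [I]/Ki.
α = Vmax/Vmax,app = 6.41/1.58 = 4.057.
Since α = 1 + [I]/Ki, [I]/Ki = 4.057 − 1 = 3.057 and Ki = 26.6/3.057 = 8.70 mM.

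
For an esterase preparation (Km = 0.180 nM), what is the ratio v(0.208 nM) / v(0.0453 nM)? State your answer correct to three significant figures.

2.67

The fractional saturations are [S]/(Km+[S]) = 0.0453/0.2253 = 0.2011 and 0.208/0.3880 = 0.5361.
v₂/v₁ is just their ratio: 0.5361/0.2011 = 2.67.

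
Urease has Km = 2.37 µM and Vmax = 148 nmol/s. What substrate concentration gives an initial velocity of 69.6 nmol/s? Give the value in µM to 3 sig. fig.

Rearranging v = Vmax[S]/(Km+[S]) gives [S] = Km·v/(Vmax − v).
[S] = 2.37 × 69.6 / (148 − 69.6) = 165.0/78.40 = 2.10 µM.

2.10 µM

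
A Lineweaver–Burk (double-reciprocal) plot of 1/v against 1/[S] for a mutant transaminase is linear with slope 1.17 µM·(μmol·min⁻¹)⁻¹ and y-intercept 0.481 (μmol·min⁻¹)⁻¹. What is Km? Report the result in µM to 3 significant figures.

2.43 µM

y-intercept = 1/Vmax ⇒ Vmax = 2.08 μmol·min⁻¹; slope = Km/Vmax ⇒ Km = slope × Vmax.
Km = 1.17 × 2.08 = 2.43 µM.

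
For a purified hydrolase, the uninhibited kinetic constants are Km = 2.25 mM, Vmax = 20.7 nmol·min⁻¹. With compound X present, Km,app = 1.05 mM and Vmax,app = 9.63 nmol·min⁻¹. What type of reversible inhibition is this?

uncompetitive

Both Km and Vmax decrease by the same factor (~2.15-fold) — characteristic of uncompetitive inhibition.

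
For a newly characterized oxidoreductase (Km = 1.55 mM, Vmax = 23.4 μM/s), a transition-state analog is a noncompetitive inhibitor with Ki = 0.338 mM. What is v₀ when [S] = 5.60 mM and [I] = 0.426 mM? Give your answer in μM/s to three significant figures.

8.11 μM/s

With α = 1 + [I]/Ki = 1 + 0.426/0.338 = 2.260, the noncompetitive rate law is v = (Vmax/α)·[S] / (Km + [S]).
v = (23.4/2.260)×5.60 / (1.55 + 5.60) = 57.97/7.150 = 8.11 μM/s.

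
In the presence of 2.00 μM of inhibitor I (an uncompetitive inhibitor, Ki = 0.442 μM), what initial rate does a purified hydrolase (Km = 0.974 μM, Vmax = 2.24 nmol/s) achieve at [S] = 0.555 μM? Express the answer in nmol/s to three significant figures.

0.308 nmol/s

α = 1 + [I]/Ki = 1 + 2.00/0.442 = 5.525.
For an uncompetitive inhibitor, both parameters are divided by α, giving Vmax/α and Km/α: Km,app = 0.176 μM, Vmax,app = 0.405 nmol/s.
v = Vmax,app·[S]/(Km,app + [S]) = 0.405 × 0.555/(0.176 + 0.555) = 0.308 nmol/s.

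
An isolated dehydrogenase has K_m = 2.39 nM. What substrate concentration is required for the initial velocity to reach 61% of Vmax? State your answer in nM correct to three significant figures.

3.74 nM

v/Vmax = [S]/(Km+[S]) = 0.61, so [S] = Km·0.61/(1 − 0.61) = 2.39 × 1.564.
[S] = 3.74 nM.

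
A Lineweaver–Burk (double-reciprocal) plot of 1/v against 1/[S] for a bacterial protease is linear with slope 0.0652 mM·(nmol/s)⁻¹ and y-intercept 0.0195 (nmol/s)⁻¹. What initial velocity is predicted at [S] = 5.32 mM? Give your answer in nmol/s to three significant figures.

The y-intercept is 1/Vmax, so Vmax = 1/0.0195 = 51.3 nmol/s.
The slope is Km/Vmax, so Km = 0.0652 × 51.3 = 3.34 mM.
Then v = 51.3 × 5.32/(3.34 + 5.32) = 31.5 nmol/s.

31.5 nmol/s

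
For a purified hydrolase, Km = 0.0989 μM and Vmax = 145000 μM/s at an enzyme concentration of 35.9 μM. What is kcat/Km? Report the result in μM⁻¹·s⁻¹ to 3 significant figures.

40800 μM⁻¹·s⁻¹

kcat = Vmax/[E]total = 145000/35.9 = 4040 s⁻¹.
kcat/Km = 4040/0.0989 = 40800 μM⁻¹·s⁻¹.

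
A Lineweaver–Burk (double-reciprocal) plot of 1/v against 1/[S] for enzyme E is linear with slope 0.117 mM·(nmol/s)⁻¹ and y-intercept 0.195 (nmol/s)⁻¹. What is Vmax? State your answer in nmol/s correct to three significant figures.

The y-intercept of a Lineweaver–Burk plot equals 1/Vmax, so Vmax = 1/0.195 = 5.13 nmol/s.

5.13 nmol/s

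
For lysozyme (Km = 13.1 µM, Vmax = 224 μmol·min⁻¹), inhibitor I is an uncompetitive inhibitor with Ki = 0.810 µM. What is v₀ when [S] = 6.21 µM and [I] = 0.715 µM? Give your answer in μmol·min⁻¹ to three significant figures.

56.1 μmol·min⁻¹

α = 1 + [I]/Ki = 1 + 0.715/0.810 = 1.883.
For an uncompetitive inhibitor, both parameters are divided by α, giving Vmax/α and Km/α: Km,app = 6.96 µM, Vmax,app = 119 μmol·min⁻¹.
v = Vmax,app·[S]/(Km,app + [S]) = 119 × 6.21/(6.96 + 6.21) = 56.1 μmol·min⁻¹.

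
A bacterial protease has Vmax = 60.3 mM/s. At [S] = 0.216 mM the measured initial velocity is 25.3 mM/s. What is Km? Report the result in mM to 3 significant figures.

0.299 mM

v/Vmax = 25.3/60.3 = 0.4196 = [S]/(Km+[S]).
So Km + [S] = [S]/0.4196 = 0.5148 mM, giving Km = 0.5148 − 0.216 = 0.299 mM.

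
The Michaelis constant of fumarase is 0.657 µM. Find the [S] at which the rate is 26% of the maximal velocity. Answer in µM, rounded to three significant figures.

0.231 µM

v/Vmax = [S]/(Km+[S]) = 0.26, so [S] = Km·0.26/(1 − 0.26) = 0.657 × 0.3514.
[S] = 0.231 µM.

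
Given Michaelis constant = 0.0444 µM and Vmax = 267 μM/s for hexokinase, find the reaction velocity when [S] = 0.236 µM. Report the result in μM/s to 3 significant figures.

v = Vmax·[S]/(Km + [S]) = 267 × 0.236 / (0.0444 + 0.236)
  = 63.01 / 0.2804 = 225 μM/s.

225 μM/s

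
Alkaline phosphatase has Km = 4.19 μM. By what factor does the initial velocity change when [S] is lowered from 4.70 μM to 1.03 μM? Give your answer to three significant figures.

The fractional saturations are [S]/(Km+[S]) = 4.70/8.890 = 0.5287 and 1.03/5.220 = 0.1973.
v₂/v₁ is just their ratio: 0.1973/0.5287 = 0.373.

0.373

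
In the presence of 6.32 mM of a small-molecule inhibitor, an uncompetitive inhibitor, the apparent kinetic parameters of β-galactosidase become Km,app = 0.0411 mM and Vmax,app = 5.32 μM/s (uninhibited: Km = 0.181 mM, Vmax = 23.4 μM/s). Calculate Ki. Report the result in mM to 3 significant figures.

1.86 mM

Uncompetitive: Vmax,app = Vmax/α (and Km,app = Km/α) with α = 1 + [I]/Ki.
α = Vmax/Vmax,app = 23.4/5.32 = 4.398.
Ki = [I]/(α − 1) = 6.32/3.398 = 1.86 mM.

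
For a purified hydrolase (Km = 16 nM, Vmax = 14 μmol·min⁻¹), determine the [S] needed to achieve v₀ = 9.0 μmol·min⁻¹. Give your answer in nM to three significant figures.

Rearranging v = Vmax[S]/(Km+[S]) gives [S] = Km·v/(Vmax − v).
[S] = 16 × 9.0 / (14 − 9.0) = 144.0/5.000 = 28.8 nM.

28.8 nM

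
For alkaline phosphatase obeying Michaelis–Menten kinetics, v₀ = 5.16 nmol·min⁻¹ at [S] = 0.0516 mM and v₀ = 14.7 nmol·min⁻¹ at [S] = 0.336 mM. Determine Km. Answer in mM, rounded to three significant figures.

0.170 mM

In reciprocal form, 1/v = (Km/Vmax)·(1/[S]) + 1/Vmax. The two points give (1/[S], 1/v) = (19.38, 0.1938) and (2.976, 0.06803).
Slope = (0.1938 − 0.06803)/(19.38 − 2.976) = 0.007667; intercept = 0.1938 − 0.007667×19.38 = 0.04521.
Vmax = 1/intercept = 22.1 nmol·min⁻¹; Km = slope × Vmax = 0.007667 × 22.1 = 0.170 mM.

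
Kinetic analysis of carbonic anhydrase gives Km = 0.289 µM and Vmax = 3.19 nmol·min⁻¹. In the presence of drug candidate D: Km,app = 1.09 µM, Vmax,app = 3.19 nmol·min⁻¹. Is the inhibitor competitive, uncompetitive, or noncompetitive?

competitive

Km increases (0.289 → 1.09 µM) while Vmax is unchanged — the hallmark of competitive inhibition.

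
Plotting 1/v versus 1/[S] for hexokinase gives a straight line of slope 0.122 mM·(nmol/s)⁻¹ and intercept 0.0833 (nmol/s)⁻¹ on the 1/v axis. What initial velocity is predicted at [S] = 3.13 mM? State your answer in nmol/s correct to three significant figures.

8.18 nmol/s

The y-intercept is 1/Vmax, so Vmax = 1/0.0833 = 12.0 nmol/s.
The slope is Km/Vmax, so Km = 0.122 × 12.0 = 1.46 mM.
Then v = 12.0 × 3.13/(1.46 + 3.13) = 8.18 nmol/s.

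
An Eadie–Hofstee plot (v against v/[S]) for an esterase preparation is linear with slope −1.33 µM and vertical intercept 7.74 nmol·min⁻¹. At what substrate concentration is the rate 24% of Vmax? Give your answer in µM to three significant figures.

0.420 µM

The Eadie–Hofstee slope gives Km = 1.33 µM (slope = −Km).
v/Vmax = [S]/(Km+[S]) = 0.24 ⇒ [S] = Km·0.24/(1−0.24) = 1.33 × 0.3158 = 0.420 µM.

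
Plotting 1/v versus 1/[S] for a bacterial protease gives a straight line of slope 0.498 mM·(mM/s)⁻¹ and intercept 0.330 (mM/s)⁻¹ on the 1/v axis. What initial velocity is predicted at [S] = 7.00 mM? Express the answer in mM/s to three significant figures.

2.49 mM/s

The y-intercept is 1/Vmax, so Vmax = 1/0.330 = 3.03 mM/s.
The slope is Km/Vmax, so Km = 0.498 × 3.03 = 1.51 mM.
Then v = 3.03 × 7.00/(1.51 + 7.00) = 2.49 mM/s.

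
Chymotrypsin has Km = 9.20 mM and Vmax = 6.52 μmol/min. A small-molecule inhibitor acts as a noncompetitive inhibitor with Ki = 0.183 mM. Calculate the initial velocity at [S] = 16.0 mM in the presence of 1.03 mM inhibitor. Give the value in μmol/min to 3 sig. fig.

With α = 1 + [I]/Ki = 1 + 1.03/0.183 = 6.628, the noncompetitive rate law is v = (Vmax/α)·[S] / (Km + [S]).
v = (6.52/6.628)×16.0 / (9.20 + 16.0) = 15.74/25.20 = 0.625 μmol/min.

0.625 μmol/min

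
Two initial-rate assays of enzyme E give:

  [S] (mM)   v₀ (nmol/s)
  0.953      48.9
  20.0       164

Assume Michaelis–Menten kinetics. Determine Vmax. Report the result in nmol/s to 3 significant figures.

186 nmol/s

In reciprocal form, 1/v = (Km/Vmax)·(1/[S]) + 1/Vmax. The two points give (1/[S], 1/v) = (1.049, 0.02045) and (0.05000, 0.006098).
Slope = (0.02045 − 0.006098)/(1.049 − 0.05000) = 0.01436; intercept = 0.02045 − 0.01436×1.049 = 0.005379.
Vmax = 1/intercept = 186 nmol/s; Km = slope × Vmax = 0.01436 × 186 = 2.67 mM.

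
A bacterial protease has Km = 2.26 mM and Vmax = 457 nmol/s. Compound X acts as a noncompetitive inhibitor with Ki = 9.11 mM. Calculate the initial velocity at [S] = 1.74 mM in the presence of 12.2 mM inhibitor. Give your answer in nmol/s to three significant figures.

85.0 nmol/s

α = 1 + [I]/Ki = 1 + 12.2/9.11 = 2.339.
For a noncompetitive inhibitor, Vmax is reduced to Vmax/α while Km is unchanged: Km,app = 2.26 mM, Vmax,app = 195 nmol/s.
v = Vmax,app·[S]/(Km,app + [S]) = 195 × 1.74/(2.26 + 1.74) = 85.0 nmol/s.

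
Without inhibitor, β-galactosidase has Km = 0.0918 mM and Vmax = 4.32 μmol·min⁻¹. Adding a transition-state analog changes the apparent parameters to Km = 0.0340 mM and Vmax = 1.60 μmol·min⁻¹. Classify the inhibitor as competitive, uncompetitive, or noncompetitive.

Both Km and Vmax decrease by the same factor (~2.70-fold) — characteristic of uncompetitive inhibition.

uncompetitive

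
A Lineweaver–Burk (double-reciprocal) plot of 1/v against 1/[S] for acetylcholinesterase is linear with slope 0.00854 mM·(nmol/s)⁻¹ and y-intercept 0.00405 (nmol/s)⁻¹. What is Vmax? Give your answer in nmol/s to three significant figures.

247 nmol/s

The y-intercept of a Lineweaver–Burk plot equals 1/Vmax, so Vmax = 1/0.00405 = 247 nmol/s.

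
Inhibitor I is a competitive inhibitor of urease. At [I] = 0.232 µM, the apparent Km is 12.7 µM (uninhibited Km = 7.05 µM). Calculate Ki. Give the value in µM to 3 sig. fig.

Competitive: Km,app = α·Km with α = 1 + [I]/Ki.
α = Km,app/Km = 12.7/7.05 = 1.801.
Since α = 1 + [I]/Ki, [I]/Ki = 1.801 − 1 = 0.8014 and Ki = 0.232/0.8014 = 0.289 µM.

0.289 µM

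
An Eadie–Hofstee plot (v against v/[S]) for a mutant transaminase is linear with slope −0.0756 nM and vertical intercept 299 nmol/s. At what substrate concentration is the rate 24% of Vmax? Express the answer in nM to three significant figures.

The Eadie–Hofstee slope gives Km = 0.0756 nM (slope = −Km).
v/Vmax = [S]/(Km+[S]) = 0.24 ⇒ [S] = Km·0.24/(1−0.24) = 0.0756 × 0.3158 = 0.0239 nM.

0.0239 nM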